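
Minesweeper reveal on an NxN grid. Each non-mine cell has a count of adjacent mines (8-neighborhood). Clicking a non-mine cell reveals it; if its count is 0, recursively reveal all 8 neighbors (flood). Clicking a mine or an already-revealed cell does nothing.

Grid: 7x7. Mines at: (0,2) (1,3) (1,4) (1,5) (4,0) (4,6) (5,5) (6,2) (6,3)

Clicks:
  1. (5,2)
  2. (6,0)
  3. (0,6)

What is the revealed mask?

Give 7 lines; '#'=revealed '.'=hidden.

Answer: ......#
.......
.......
.......
.......
###....
##.....

Derivation:
Click 1 (5,2) count=2: revealed 1 new [(5,2)] -> total=1
Click 2 (6,0) count=0: revealed 4 new [(5,0) (5,1) (6,0) (6,1)] -> total=5
Click 3 (0,6) count=1: revealed 1 new [(0,6)] -> total=6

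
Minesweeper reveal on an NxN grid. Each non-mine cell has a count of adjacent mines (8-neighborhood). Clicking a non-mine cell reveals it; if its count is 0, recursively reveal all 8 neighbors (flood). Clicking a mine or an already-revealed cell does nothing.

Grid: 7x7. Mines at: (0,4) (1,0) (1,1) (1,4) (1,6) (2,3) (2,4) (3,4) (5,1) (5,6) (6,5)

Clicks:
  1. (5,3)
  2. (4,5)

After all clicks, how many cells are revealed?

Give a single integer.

Click 1 (5,3) count=0: revealed 9 new [(4,2) (4,3) (4,4) (5,2) (5,3) (5,4) (6,2) (6,3) (6,4)] -> total=9
Click 2 (4,5) count=2: revealed 1 new [(4,5)] -> total=10

Answer: 10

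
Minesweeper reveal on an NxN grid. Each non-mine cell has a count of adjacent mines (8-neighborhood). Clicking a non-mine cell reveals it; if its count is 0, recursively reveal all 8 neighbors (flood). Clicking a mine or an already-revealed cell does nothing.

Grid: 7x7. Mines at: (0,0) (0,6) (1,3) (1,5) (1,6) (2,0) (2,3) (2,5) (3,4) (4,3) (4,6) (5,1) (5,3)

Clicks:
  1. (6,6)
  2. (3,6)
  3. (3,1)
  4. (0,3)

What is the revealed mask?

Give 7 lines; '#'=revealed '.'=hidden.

Answer: ...#...
.......
.......
.#....#
.......
....###
....###

Derivation:
Click 1 (6,6) count=0: revealed 6 new [(5,4) (5,5) (5,6) (6,4) (6,5) (6,6)] -> total=6
Click 2 (3,6) count=2: revealed 1 new [(3,6)] -> total=7
Click 3 (3,1) count=1: revealed 1 new [(3,1)] -> total=8
Click 4 (0,3) count=1: revealed 1 new [(0,3)] -> total=9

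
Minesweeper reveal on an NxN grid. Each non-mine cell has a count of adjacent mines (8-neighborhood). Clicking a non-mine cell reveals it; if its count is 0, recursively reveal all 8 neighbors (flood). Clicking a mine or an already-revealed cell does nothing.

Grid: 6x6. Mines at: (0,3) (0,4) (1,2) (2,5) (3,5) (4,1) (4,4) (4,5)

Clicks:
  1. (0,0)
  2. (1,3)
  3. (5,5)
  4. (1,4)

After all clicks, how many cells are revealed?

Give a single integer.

Click 1 (0,0) count=0: revealed 8 new [(0,0) (0,1) (1,0) (1,1) (2,0) (2,1) (3,0) (3,1)] -> total=8
Click 2 (1,3) count=3: revealed 1 new [(1,3)] -> total=9
Click 3 (5,5) count=2: revealed 1 new [(5,5)] -> total=10
Click 4 (1,4) count=3: revealed 1 new [(1,4)] -> total=11

Answer: 11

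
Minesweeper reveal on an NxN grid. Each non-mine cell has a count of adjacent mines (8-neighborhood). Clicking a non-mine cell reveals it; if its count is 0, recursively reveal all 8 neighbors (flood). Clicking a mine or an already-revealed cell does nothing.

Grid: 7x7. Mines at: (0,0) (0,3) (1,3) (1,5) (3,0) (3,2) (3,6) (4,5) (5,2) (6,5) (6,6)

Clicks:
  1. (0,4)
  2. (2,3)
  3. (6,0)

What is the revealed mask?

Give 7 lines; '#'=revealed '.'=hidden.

Answer: ....#..
.......
...#...
.......
##.....
##.....
##.....

Derivation:
Click 1 (0,4) count=3: revealed 1 new [(0,4)] -> total=1
Click 2 (2,3) count=2: revealed 1 new [(2,3)] -> total=2
Click 3 (6,0) count=0: revealed 6 new [(4,0) (4,1) (5,0) (5,1) (6,0) (6,1)] -> total=8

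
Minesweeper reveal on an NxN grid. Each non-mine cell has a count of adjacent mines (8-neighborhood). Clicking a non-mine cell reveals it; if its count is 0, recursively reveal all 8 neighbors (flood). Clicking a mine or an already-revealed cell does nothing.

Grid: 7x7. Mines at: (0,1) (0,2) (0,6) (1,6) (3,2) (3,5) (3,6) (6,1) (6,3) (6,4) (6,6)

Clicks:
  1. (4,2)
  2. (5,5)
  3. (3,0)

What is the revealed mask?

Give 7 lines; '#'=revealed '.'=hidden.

Answer: .......
##.....
##.....
##.....
###....
##...#.
.......

Derivation:
Click 1 (4,2) count=1: revealed 1 new [(4,2)] -> total=1
Click 2 (5,5) count=2: revealed 1 new [(5,5)] -> total=2
Click 3 (3,0) count=0: revealed 10 new [(1,0) (1,1) (2,0) (2,1) (3,0) (3,1) (4,0) (4,1) (5,0) (5,1)] -> total=12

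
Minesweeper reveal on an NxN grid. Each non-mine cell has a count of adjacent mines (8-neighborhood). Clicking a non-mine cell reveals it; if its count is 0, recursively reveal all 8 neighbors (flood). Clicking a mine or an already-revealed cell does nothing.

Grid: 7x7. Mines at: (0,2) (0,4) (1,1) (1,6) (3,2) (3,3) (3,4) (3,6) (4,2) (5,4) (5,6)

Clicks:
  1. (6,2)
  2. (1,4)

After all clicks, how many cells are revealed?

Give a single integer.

Click 1 (6,2) count=0: revealed 14 new [(2,0) (2,1) (3,0) (3,1) (4,0) (4,1) (5,0) (5,1) (5,2) (5,3) (6,0) (6,1) (6,2) (6,3)] -> total=14
Click 2 (1,4) count=1: revealed 1 new [(1,4)] -> total=15

Answer: 15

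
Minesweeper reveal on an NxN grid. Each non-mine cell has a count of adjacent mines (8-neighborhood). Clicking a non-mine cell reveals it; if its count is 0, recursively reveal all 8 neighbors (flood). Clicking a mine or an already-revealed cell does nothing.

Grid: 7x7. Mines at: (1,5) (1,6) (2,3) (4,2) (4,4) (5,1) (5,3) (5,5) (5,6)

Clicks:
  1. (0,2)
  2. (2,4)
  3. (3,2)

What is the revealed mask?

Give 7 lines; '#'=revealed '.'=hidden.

Answer: #####..
#####..
###.#..
###....
##.....
.......
.......

Derivation:
Click 1 (0,2) count=0: revealed 18 new [(0,0) (0,1) (0,2) (0,3) (0,4) (1,0) (1,1) (1,2) (1,3) (1,4) (2,0) (2,1) (2,2) (3,0) (3,1) (3,2) (4,0) (4,1)] -> total=18
Click 2 (2,4) count=2: revealed 1 new [(2,4)] -> total=19
Click 3 (3,2) count=2: revealed 0 new [(none)] -> total=19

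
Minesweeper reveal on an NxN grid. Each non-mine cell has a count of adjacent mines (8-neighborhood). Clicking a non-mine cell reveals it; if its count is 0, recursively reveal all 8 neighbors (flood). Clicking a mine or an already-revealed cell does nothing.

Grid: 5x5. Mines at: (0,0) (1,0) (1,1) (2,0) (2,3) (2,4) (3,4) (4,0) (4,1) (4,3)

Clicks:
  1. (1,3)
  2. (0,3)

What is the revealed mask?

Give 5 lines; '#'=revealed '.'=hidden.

Click 1 (1,3) count=2: revealed 1 new [(1,3)] -> total=1
Click 2 (0,3) count=0: revealed 5 new [(0,2) (0,3) (0,4) (1,2) (1,4)] -> total=6

Answer: ..###
..###
.....
.....
.....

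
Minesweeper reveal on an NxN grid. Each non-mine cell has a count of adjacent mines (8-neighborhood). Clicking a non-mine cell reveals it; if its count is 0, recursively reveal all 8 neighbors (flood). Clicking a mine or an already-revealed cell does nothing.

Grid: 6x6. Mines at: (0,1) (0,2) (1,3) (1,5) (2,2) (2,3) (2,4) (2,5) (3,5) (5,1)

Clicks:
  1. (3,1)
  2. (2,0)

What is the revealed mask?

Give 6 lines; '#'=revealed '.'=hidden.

Click 1 (3,1) count=1: revealed 1 new [(3,1)] -> total=1
Click 2 (2,0) count=0: revealed 7 new [(1,0) (1,1) (2,0) (2,1) (3,0) (4,0) (4,1)] -> total=8

Answer: ......
##....
##....
##....
##....
......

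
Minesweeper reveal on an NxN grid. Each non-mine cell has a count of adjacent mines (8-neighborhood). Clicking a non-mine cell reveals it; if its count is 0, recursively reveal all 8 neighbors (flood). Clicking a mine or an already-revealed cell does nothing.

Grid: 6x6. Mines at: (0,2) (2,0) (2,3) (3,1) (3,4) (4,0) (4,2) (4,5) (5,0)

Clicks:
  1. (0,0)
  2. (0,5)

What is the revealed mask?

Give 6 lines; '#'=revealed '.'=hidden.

Answer: ##.###
##.###
....##
......
......
......

Derivation:
Click 1 (0,0) count=0: revealed 4 new [(0,0) (0,1) (1,0) (1,1)] -> total=4
Click 2 (0,5) count=0: revealed 8 new [(0,3) (0,4) (0,5) (1,3) (1,4) (1,5) (2,4) (2,5)] -> total=12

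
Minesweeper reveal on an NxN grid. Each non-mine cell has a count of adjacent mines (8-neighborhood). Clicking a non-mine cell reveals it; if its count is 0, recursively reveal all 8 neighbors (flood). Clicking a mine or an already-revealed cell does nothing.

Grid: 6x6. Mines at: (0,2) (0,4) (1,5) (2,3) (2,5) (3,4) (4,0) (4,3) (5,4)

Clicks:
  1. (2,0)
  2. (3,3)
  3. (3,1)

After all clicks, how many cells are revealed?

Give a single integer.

Click 1 (2,0) count=0: revealed 11 new [(0,0) (0,1) (1,0) (1,1) (1,2) (2,0) (2,1) (2,2) (3,0) (3,1) (3,2)] -> total=11
Click 2 (3,3) count=3: revealed 1 new [(3,3)] -> total=12
Click 3 (3,1) count=1: revealed 0 new [(none)] -> total=12

Answer: 12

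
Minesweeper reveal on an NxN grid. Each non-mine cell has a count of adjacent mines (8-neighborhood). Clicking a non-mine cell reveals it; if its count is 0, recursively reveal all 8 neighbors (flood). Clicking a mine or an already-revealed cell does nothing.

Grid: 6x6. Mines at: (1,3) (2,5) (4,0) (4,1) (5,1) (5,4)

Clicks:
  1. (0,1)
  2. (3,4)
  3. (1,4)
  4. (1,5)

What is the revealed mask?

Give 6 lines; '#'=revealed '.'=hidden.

Answer: ###...
###.##
###...
###.#.
......
......

Derivation:
Click 1 (0,1) count=0: revealed 12 new [(0,0) (0,1) (0,2) (1,0) (1,1) (1,2) (2,0) (2,1) (2,2) (3,0) (3,1) (3,2)] -> total=12
Click 2 (3,4) count=1: revealed 1 new [(3,4)] -> total=13
Click 3 (1,4) count=2: revealed 1 new [(1,4)] -> total=14
Click 4 (1,5) count=1: revealed 1 new [(1,5)] -> total=15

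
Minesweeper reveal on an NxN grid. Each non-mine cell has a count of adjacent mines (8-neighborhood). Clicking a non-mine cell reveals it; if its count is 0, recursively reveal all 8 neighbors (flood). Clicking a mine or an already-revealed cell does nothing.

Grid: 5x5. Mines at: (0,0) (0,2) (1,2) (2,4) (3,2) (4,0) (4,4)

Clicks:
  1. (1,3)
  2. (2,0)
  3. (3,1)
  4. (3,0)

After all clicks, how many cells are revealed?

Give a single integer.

Click 1 (1,3) count=3: revealed 1 new [(1,3)] -> total=1
Click 2 (2,0) count=0: revealed 6 new [(1,0) (1,1) (2,0) (2,1) (3,0) (3,1)] -> total=7
Click 3 (3,1) count=2: revealed 0 new [(none)] -> total=7
Click 4 (3,0) count=1: revealed 0 new [(none)] -> total=7

Answer: 7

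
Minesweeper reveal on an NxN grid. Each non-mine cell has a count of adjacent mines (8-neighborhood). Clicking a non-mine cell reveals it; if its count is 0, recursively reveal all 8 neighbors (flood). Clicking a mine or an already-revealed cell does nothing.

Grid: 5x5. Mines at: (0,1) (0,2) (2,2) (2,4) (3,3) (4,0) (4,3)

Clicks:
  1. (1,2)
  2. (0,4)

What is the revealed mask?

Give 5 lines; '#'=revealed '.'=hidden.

Answer: ...##
..###
.....
.....
.....

Derivation:
Click 1 (1,2) count=3: revealed 1 new [(1,2)] -> total=1
Click 2 (0,4) count=0: revealed 4 new [(0,3) (0,4) (1,3) (1,4)] -> total=5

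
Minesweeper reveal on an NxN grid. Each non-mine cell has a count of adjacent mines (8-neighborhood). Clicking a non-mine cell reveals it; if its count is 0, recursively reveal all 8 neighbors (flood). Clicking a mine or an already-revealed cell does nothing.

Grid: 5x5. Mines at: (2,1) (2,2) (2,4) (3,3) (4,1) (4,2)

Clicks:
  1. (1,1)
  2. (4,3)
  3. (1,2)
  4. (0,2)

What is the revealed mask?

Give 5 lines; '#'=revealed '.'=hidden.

Answer: #####
#####
.....
.....
...#.

Derivation:
Click 1 (1,1) count=2: revealed 1 new [(1,1)] -> total=1
Click 2 (4,3) count=2: revealed 1 new [(4,3)] -> total=2
Click 3 (1,2) count=2: revealed 1 new [(1,2)] -> total=3
Click 4 (0,2) count=0: revealed 8 new [(0,0) (0,1) (0,2) (0,3) (0,4) (1,0) (1,3) (1,4)] -> total=11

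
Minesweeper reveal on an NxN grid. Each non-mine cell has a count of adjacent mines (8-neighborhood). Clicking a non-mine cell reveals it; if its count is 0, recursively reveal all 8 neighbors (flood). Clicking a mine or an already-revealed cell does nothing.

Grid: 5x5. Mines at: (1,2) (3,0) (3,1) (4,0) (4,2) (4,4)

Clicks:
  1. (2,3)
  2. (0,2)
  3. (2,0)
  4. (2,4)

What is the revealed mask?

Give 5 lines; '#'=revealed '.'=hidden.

Click 1 (2,3) count=1: revealed 1 new [(2,3)] -> total=1
Click 2 (0,2) count=1: revealed 1 new [(0,2)] -> total=2
Click 3 (2,0) count=2: revealed 1 new [(2,0)] -> total=3
Click 4 (2,4) count=0: revealed 7 new [(0,3) (0,4) (1,3) (1,4) (2,4) (3,3) (3,4)] -> total=10

Answer: ..###
...##
#..##
...##
.....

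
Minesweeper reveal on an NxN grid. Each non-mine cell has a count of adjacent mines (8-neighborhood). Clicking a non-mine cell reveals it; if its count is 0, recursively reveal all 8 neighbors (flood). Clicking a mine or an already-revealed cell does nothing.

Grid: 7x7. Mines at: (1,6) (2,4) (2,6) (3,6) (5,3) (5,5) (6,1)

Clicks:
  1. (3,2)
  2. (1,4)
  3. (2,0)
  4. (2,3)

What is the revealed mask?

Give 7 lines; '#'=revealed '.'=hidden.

Answer: ######.
######.
####...
####...
####...
###....
.......

Derivation:
Click 1 (3,2) count=0: revealed 27 new [(0,0) (0,1) (0,2) (0,3) (0,4) (0,5) (1,0) (1,1) (1,2) (1,3) (1,4) (1,5) (2,0) (2,1) (2,2) (2,3) (3,0) (3,1) (3,2) (3,3) (4,0) (4,1) (4,2) (4,3) (5,0) (5,1) (5,2)] -> total=27
Click 2 (1,4) count=1: revealed 0 new [(none)] -> total=27
Click 3 (2,0) count=0: revealed 0 new [(none)] -> total=27
Click 4 (2,3) count=1: revealed 0 new [(none)] -> total=27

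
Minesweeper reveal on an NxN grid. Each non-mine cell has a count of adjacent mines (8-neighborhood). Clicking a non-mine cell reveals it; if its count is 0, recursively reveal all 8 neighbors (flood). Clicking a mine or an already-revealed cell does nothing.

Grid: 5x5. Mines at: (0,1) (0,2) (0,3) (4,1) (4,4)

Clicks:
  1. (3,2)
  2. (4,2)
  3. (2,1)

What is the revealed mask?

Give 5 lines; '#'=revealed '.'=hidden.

Click 1 (3,2) count=1: revealed 1 new [(3,2)] -> total=1
Click 2 (4,2) count=1: revealed 1 new [(4,2)] -> total=2
Click 3 (2,1) count=0: revealed 14 new [(1,0) (1,1) (1,2) (1,3) (1,4) (2,0) (2,1) (2,2) (2,3) (2,4) (3,0) (3,1) (3,3) (3,4)] -> total=16

Answer: .....
#####
#####
#####
..#..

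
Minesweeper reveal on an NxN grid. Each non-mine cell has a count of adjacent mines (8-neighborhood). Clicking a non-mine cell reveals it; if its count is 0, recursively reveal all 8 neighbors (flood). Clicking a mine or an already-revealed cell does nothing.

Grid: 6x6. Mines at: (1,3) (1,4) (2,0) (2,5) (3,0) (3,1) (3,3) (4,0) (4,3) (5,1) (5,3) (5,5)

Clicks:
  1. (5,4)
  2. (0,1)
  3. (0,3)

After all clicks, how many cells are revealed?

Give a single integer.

Click 1 (5,4) count=3: revealed 1 new [(5,4)] -> total=1
Click 2 (0,1) count=0: revealed 6 new [(0,0) (0,1) (0,2) (1,0) (1,1) (1,2)] -> total=7
Click 3 (0,3) count=2: revealed 1 new [(0,3)] -> total=8

Answer: 8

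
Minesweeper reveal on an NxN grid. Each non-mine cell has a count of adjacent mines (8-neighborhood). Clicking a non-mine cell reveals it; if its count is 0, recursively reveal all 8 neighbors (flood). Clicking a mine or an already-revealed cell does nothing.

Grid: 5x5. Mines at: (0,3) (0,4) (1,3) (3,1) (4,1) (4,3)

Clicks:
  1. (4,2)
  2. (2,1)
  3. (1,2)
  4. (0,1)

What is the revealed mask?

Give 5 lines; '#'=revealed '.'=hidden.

Answer: ###..
###..
###..
.....
..#..

Derivation:
Click 1 (4,2) count=3: revealed 1 new [(4,2)] -> total=1
Click 2 (2,1) count=1: revealed 1 new [(2,1)] -> total=2
Click 3 (1,2) count=2: revealed 1 new [(1,2)] -> total=3
Click 4 (0,1) count=0: revealed 7 new [(0,0) (0,1) (0,2) (1,0) (1,1) (2,0) (2,2)] -> total=10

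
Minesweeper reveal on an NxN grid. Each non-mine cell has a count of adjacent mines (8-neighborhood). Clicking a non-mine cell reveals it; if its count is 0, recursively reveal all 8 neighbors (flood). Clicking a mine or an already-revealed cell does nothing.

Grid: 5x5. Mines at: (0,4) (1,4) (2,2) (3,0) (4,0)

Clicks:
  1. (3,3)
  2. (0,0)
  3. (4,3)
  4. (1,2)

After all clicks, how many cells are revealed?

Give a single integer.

Answer: 20

Derivation:
Click 1 (3,3) count=1: revealed 1 new [(3,3)] -> total=1
Click 2 (0,0) count=0: revealed 10 new [(0,0) (0,1) (0,2) (0,3) (1,0) (1,1) (1,2) (1,3) (2,0) (2,1)] -> total=11
Click 3 (4,3) count=0: revealed 9 new [(2,3) (2,4) (3,1) (3,2) (3,4) (4,1) (4,2) (4,3) (4,4)] -> total=20
Click 4 (1,2) count=1: revealed 0 new [(none)] -> total=20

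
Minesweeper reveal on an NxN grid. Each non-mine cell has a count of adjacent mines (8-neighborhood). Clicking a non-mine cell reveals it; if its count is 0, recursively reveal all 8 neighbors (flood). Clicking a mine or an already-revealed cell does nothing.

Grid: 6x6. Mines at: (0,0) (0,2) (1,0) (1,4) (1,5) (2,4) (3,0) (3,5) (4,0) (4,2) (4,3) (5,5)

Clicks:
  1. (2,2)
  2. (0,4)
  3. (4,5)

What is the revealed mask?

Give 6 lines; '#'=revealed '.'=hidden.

Click 1 (2,2) count=0: revealed 9 new [(1,1) (1,2) (1,3) (2,1) (2,2) (2,3) (3,1) (3,2) (3,3)] -> total=9
Click 2 (0,4) count=2: revealed 1 new [(0,4)] -> total=10
Click 3 (4,5) count=2: revealed 1 new [(4,5)] -> total=11

Answer: ....#.
.###..
.###..
.###..
.....#
......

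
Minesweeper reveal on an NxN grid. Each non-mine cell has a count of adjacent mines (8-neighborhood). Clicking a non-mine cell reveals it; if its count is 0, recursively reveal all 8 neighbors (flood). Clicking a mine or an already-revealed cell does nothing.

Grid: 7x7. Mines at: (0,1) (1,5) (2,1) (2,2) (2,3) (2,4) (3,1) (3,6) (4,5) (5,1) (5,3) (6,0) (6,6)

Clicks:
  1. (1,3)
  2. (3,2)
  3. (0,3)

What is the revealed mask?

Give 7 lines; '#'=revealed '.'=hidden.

Click 1 (1,3) count=3: revealed 1 new [(1,3)] -> total=1
Click 2 (3,2) count=4: revealed 1 new [(3,2)] -> total=2
Click 3 (0,3) count=0: revealed 5 new [(0,2) (0,3) (0,4) (1,2) (1,4)] -> total=7

Answer: ..###..
..###..
.......
..#....
.......
.......
.......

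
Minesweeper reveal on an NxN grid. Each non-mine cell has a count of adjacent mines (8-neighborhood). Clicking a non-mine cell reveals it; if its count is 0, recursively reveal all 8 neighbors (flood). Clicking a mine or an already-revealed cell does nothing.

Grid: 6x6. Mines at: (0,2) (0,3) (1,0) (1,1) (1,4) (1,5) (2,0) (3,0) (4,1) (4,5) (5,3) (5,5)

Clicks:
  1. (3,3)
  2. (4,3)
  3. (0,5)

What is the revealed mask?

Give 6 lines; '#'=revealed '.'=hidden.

Click 1 (3,3) count=0: revealed 9 new [(2,2) (2,3) (2,4) (3,2) (3,3) (3,4) (4,2) (4,3) (4,4)] -> total=9
Click 2 (4,3) count=1: revealed 0 new [(none)] -> total=9
Click 3 (0,5) count=2: revealed 1 new [(0,5)] -> total=10

Answer: .....#
......
..###.
..###.
..###.
......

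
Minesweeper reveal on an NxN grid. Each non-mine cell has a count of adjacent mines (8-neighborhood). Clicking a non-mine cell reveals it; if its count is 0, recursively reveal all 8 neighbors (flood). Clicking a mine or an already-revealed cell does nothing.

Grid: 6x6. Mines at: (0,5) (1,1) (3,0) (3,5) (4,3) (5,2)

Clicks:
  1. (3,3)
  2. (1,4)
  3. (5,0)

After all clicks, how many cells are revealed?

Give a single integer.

Click 1 (3,3) count=1: revealed 1 new [(3,3)] -> total=1
Click 2 (1,4) count=1: revealed 1 new [(1,4)] -> total=2
Click 3 (5,0) count=0: revealed 4 new [(4,0) (4,1) (5,0) (5,1)] -> total=6

Answer: 6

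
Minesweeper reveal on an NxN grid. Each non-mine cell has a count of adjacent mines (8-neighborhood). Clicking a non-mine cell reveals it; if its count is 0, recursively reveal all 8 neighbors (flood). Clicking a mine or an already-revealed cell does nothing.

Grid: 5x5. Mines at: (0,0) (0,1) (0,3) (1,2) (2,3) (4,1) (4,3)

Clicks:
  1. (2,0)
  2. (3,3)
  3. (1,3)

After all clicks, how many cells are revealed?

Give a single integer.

Click 1 (2,0) count=0: revealed 6 new [(1,0) (1,1) (2,0) (2,1) (3,0) (3,1)] -> total=6
Click 2 (3,3) count=2: revealed 1 new [(3,3)] -> total=7
Click 3 (1,3) count=3: revealed 1 new [(1,3)] -> total=8

Answer: 8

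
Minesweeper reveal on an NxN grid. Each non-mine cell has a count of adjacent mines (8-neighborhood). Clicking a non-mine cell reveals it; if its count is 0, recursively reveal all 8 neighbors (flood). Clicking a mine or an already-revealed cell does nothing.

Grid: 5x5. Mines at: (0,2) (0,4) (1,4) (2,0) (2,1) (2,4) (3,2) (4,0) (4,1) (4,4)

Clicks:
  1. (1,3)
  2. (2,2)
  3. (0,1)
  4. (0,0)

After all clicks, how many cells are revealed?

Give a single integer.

Click 1 (1,3) count=4: revealed 1 new [(1,3)] -> total=1
Click 2 (2,2) count=2: revealed 1 new [(2,2)] -> total=2
Click 3 (0,1) count=1: revealed 1 new [(0,1)] -> total=3
Click 4 (0,0) count=0: revealed 3 new [(0,0) (1,0) (1,1)] -> total=6

Answer: 6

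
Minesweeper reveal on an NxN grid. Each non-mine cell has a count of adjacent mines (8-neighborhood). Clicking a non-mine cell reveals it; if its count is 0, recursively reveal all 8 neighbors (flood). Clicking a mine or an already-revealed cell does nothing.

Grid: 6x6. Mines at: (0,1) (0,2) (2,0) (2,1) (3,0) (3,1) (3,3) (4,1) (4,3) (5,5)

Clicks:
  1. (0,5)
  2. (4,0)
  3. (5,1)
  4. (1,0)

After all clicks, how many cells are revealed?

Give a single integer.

Click 1 (0,5) count=0: revealed 13 new [(0,3) (0,4) (0,5) (1,3) (1,4) (1,5) (2,3) (2,4) (2,5) (3,4) (3,5) (4,4) (4,5)] -> total=13
Click 2 (4,0) count=3: revealed 1 new [(4,0)] -> total=14
Click 3 (5,1) count=1: revealed 1 new [(5,1)] -> total=15
Click 4 (1,0) count=3: revealed 1 new [(1,0)] -> total=16

Answer: 16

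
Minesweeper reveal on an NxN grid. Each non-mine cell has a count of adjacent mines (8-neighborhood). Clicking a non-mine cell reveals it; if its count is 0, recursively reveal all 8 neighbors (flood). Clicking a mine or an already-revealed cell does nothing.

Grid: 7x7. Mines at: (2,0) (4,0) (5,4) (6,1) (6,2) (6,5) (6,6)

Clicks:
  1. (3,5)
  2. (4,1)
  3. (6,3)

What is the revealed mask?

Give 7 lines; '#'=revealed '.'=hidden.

Click 1 (3,5) count=0: revealed 37 new [(0,0) (0,1) (0,2) (0,3) (0,4) (0,5) (0,6) (1,0) (1,1) (1,2) (1,3) (1,4) (1,5) (1,6) (2,1) (2,2) (2,3) (2,4) (2,5) (2,6) (3,1) (3,2) (3,3) (3,4) (3,5) (3,6) (4,1) (4,2) (4,3) (4,4) (4,5) (4,6) (5,1) (5,2) (5,3) (5,5) (5,6)] -> total=37
Click 2 (4,1) count=1: revealed 0 new [(none)] -> total=37
Click 3 (6,3) count=2: revealed 1 new [(6,3)] -> total=38

Answer: #######
#######
.######
.######
.######
.###.##
...#...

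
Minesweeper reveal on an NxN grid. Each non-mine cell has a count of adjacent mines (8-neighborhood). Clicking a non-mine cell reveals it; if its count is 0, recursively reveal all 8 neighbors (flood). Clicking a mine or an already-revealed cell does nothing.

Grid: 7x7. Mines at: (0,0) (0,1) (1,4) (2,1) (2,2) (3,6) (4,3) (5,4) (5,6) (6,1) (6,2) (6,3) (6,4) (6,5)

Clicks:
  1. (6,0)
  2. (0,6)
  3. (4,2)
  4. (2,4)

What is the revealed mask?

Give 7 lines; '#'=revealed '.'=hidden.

Click 1 (6,0) count=1: revealed 1 new [(6,0)] -> total=1
Click 2 (0,6) count=0: revealed 6 new [(0,5) (0,6) (1,5) (1,6) (2,5) (2,6)] -> total=7
Click 3 (4,2) count=1: revealed 1 new [(4,2)] -> total=8
Click 4 (2,4) count=1: revealed 1 new [(2,4)] -> total=9

Answer: .....##
.....##
....###
.......
..#....
.......
#......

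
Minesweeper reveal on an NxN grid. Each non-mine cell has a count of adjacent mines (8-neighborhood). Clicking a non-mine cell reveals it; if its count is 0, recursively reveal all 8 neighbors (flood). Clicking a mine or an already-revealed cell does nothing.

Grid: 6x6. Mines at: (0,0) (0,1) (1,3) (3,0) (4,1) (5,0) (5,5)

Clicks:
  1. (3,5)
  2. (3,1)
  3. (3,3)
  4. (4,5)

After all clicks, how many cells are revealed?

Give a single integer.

Answer: 20

Derivation:
Click 1 (3,5) count=0: revealed 19 new [(0,4) (0,5) (1,4) (1,5) (2,2) (2,3) (2,4) (2,5) (3,2) (3,3) (3,4) (3,5) (4,2) (4,3) (4,4) (4,5) (5,2) (5,3) (5,4)] -> total=19
Click 2 (3,1) count=2: revealed 1 new [(3,1)] -> total=20
Click 3 (3,3) count=0: revealed 0 new [(none)] -> total=20
Click 4 (4,5) count=1: revealed 0 new [(none)] -> total=20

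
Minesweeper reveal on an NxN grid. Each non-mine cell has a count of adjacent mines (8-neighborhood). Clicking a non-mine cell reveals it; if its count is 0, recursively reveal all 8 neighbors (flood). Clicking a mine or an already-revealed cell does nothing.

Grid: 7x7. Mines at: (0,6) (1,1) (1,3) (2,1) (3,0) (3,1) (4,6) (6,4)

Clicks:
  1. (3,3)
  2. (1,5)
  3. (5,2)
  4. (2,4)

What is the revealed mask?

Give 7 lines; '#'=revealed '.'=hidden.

Answer: .......
....###
..#####
..#####
######.
######.
####...

Derivation:
Click 1 (3,3) count=0: revealed 29 new [(1,4) (1,5) (1,6) (2,2) (2,3) (2,4) (2,5) (2,6) (3,2) (3,3) (3,4) (3,5) (3,6) (4,0) (4,1) (4,2) (4,3) (4,4) (4,5) (5,0) (5,1) (5,2) (5,3) (5,4) (5,5) (6,0) (6,1) (6,2) (6,3)] -> total=29
Click 2 (1,5) count=1: revealed 0 new [(none)] -> total=29
Click 3 (5,2) count=0: revealed 0 new [(none)] -> total=29
Click 4 (2,4) count=1: revealed 0 new [(none)] -> total=29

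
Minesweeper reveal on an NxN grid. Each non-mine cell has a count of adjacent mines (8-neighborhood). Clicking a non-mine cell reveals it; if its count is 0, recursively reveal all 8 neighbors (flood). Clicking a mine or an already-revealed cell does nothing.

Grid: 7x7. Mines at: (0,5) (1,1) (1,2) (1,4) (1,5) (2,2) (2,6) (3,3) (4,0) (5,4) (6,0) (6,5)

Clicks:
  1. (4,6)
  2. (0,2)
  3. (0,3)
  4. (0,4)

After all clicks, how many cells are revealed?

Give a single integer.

Click 1 (4,6) count=0: revealed 6 new [(3,5) (3,6) (4,5) (4,6) (5,5) (5,6)] -> total=6
Click 2 (0,2) count=2: revealed 1 new [(0,2)] -> total=7
Click 3 (0,3) count=2: revealed 1 new [(0,3)] -> total=8
Click 4 (0,4) count=3: revealed 1 new [(0,4)] -> total=9

Answer: 9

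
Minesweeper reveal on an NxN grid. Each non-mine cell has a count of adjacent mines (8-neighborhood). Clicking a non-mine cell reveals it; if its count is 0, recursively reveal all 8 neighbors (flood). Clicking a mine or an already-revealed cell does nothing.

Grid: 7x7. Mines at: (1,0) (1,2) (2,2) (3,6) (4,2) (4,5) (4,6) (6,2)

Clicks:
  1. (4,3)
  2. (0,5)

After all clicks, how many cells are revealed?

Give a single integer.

Click 1 (4,3) count=1: revealed 1 new [(4,3)] -> total=1
Click 2 (0,5) count=0: revealed 15 new [(0,3) (0,4) (0,5) (0,6) (1,3) (1,4) (1,5) (1,6) (2,3) (2,4) (2,5) (2,6) (3,3) (3,4) (3,5)] -> total=16

Answer: 16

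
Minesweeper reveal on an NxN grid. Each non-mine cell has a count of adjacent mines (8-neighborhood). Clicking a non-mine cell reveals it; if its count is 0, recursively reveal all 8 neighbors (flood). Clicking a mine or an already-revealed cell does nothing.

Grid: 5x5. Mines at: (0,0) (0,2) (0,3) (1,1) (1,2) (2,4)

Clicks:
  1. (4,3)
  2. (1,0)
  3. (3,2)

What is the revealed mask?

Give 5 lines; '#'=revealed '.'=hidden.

Answer: .....
#....
####.
#####
#####

Derivation:
Click 1 (4,3) count=0: revealed 14 new [(2,0) (2,1) (2,2) (2,3) (3,0) (3,1) (3,2) (3,3) (3,4) (4,0) (4,1) (4,2) (4,3) (4,4)] -> total=14
Click 2 (1,0) count=2: revealed 1 new [(1,0)] -> total=15
Click 3 (3,2) count=0: revealed 0 new [(none)] -> total=15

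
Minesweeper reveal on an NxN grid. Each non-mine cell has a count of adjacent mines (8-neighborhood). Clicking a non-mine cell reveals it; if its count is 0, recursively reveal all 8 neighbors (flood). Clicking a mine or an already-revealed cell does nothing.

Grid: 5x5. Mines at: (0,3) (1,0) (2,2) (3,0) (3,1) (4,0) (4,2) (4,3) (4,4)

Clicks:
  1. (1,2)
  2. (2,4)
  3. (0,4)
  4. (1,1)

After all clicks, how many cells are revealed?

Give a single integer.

Answer: 9

Derivation:
Click 1 (1,2) count=2: revealed 1 new [(1,2)] -> total=1
Click 2 (2,4) count=0: revealed 6 new [(1,3) (1,4) (2,3) (2,4) (3,3) (3,4)] -> total=7
Click 3 (0,4) count=1: revealed 1 new [(0,4)] -> total=8
Click 4 (1,1) count=2: revealed 1 new [(1,1)] -> total=9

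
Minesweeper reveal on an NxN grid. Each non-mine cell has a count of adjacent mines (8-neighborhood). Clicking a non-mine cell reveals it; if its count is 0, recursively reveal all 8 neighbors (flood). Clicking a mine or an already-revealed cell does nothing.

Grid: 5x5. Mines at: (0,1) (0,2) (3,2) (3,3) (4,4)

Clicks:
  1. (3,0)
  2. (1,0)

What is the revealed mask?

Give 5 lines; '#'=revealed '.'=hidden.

Answer: .....
##...
##...
##...
##...

Derivation:
Click 1 (3,0) count=0: revealed 8 new [(1,0) (1,1) (2,0) (2,1) (3,0) (3,1) (4,0) (4,1)] -> total=8
Click 2 (1,0) count=1: revealed 0 new [(none)] -> total=8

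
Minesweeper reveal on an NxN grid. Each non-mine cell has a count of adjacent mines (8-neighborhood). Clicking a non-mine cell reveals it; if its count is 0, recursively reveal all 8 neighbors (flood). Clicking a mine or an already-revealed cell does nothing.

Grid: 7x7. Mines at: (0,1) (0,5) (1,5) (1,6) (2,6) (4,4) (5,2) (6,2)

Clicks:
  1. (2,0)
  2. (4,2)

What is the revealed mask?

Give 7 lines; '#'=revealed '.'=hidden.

Answer: ..###..
#####..
#####..
#####..
####...
##.....
##.....

Derivation:
Click 1 (2,0) count=0: revealed 26 new [(0,2) (0,3) (0,4) (1,0) (1,1) (1,2) (1,3) (1,4) (2,0) (2,1) (2,2) (2,3) (2,4) (3,0) (3,1) (3,2) (3,3) (3,4) (4,0) (4,1) (4,2) (4,3) (5,0) (5,1) (6,0) (6,1)] -> total=26
Click 2 (4,2) count=1: revealed 0 new [(none)] -> total=26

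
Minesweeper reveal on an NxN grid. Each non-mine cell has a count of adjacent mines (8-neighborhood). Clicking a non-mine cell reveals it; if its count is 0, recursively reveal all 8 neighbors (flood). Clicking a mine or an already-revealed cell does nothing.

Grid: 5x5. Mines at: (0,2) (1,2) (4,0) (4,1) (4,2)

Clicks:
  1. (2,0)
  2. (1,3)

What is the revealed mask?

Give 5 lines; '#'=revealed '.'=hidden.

Answer: ##...
##.#.
##...
##...
.....

Derivation:
Click 1 (2,0) count=0: revealed 8 new [(0,0) (0,1) (1,0) (1,1) (2,0) (2,1) (3,0) (3,1)] -> total=8
Click 2 (1,3) count=2: revealed 1 new [(1,3)] -> total=9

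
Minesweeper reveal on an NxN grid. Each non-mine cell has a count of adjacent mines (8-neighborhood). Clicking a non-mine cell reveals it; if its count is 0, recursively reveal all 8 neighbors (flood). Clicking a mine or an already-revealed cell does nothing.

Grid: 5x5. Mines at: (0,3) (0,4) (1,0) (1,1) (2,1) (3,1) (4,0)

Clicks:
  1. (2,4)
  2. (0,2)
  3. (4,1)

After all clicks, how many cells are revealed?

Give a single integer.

Click 1 (2,4) count=0: revealed 12 new [(1,2) (1,3) (1,4) (2,2) (2,3) (2,4) (3,2) (3,3) (3,4) (4,2) (4,3) (4,4)] -> total=12
Click 2 (0,2) count=2: revealed 1 new [(0,2)] -> total=13
Click 3 (4,1) count=2: revealed 1 new [(4,1)] -> total=14

Answer: 14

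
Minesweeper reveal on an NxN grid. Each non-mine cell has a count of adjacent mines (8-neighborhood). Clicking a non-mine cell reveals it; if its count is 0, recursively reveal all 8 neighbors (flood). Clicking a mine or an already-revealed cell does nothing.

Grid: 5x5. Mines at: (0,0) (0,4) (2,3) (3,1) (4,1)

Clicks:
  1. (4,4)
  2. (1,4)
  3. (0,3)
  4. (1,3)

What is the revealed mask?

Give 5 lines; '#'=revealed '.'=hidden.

Answer: ...#.
...##
.....
..###
..###

Derivation:
Click 1 (4,4) count=0: revealed 6 new [(3,2) (3,3) (3,4) (4,2) (4,3) (4,4)] -> total=6
Click 2 (1,4) count=2: revealed 1 new [(1,4)] -> total=7
Click 3 (0,3) count=1: revealed 1 new [(0,3)] -> total=8
Click 4 (1,3) count=2: revealed 1 new [(1,3)] -> total=9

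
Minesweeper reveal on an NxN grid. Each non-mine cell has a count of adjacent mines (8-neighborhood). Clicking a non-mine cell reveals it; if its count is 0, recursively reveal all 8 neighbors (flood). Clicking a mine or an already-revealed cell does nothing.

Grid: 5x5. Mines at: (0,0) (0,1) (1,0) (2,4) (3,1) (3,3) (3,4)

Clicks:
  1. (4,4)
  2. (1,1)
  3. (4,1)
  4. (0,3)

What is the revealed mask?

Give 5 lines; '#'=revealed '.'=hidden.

Click 1 (4,4) count=2: revealed 1 new [(4,4)] -> total=1
Click 2 (1,1) count=3: revealed 1 new [(1,1)] -> total=2
Click 3 (4,1) count=1: revealed 1 new [(4,1)] -> total=3
Click 4 (0,3) count=0: revealed 6 new [(0,2) (0,3) (0,4) (1,2) (1,3) (1,4)] -> total=9

Answer: ..###
.####
.....
.....
.#..#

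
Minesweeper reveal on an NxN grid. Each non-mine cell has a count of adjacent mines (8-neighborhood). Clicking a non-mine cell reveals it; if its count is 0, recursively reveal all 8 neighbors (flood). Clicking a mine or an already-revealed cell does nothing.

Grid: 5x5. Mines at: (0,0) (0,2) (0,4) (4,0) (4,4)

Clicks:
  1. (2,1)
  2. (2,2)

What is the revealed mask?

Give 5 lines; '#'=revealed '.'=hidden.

Click 1 (2,1) count=0: revealed 18 new [(1,0) (1,1) (1,2) (1,3) (1,4) (2,0) (2,1) (2,2) (2,3) (2,4) (3,0) (3,1) (3,2) (3,3) (3,4) (4,1) (4,2) (4,3)] -> total=18
Click 2 (2,2) count=0: revealed 0 new [(none)] -> total=18

Answer: .....
#####
#####
#####
.###.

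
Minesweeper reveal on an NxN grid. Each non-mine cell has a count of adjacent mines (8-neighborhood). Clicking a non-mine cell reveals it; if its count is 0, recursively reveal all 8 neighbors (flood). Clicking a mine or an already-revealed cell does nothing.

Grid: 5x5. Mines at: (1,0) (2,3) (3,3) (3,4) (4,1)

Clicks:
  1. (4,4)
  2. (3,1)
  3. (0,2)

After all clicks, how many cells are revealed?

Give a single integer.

Answer: 10

Derivation:
Click 1 (4,4) count=2: revealed 1 new [(4,4)] -> total=1
Click 2 (3,1) count=1: revealed 1 new [(3,1)] -> total=2
Click 3 (0,2) count=0: revealed 8 new [(0,1) (0,2) (0,3) (0,4) (1,1) (1,2) (1,3) (1,4)] -> total=10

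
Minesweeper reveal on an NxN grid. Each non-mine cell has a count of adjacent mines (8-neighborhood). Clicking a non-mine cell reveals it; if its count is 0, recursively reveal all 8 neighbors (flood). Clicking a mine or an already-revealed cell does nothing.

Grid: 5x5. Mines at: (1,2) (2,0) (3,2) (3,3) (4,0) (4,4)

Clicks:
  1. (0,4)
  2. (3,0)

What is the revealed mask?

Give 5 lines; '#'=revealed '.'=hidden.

Answer: ...##
...##
...##
#....
.....

Derivation:
Click 1 (0,4) count=0: revealed 6 new [(0,3) (0,4) (1,3) (1,4) (2,3) (2,4)] -> total=6
Click 2 (3,0) count=2: revealed 1 new [(3,0)] -> total=7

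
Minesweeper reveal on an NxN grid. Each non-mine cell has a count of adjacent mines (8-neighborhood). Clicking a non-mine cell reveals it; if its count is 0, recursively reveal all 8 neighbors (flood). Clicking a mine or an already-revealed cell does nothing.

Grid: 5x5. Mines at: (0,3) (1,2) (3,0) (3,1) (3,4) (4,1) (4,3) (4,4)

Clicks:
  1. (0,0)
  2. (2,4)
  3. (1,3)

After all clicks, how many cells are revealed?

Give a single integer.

Answer: 8

Derivation:
Click 1 (0,0) count=0: revealed 6 new [(0,0) (0,1) (1,0) (1,1) (2,0) (2,1)] -> total=6
Click 2 (2,4) count=1: revealed 1 new [(2,4)] -> total=7
Click 3 (1,3) count=2: revealed 1 new [(1,3)] -> total=8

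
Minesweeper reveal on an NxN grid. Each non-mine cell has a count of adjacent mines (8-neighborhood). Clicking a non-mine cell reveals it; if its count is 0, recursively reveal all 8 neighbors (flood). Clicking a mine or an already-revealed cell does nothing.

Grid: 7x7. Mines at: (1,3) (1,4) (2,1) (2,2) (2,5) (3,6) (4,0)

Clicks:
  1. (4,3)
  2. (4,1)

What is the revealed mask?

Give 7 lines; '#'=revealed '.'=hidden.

Click 1 (4,3) count=0: revealed 25 new [(3,1) (3,2) (3,3) (3,4) (3,5) (4,1) (4,2) (4,3) (4,4) (4,5) (4,6) (5,0) (5,1) (5,2) (5,3) (5,4) (5,5) (5,6) (6,0) (6,1) (6,2) (6,3) (6,4) (6,5) (6,6)] -> total=25
Click 2 (4,1) count=1: revealed 0 new [(none)] -> total=25

Answer: .......
.......
.......
.#####.
.######
#######
#######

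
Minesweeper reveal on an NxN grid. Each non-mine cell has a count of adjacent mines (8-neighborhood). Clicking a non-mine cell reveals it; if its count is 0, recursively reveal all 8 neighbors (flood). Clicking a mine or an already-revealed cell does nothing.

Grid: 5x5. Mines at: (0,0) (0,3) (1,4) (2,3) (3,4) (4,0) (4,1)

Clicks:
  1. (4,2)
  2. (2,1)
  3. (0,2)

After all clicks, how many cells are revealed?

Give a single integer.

Answer: 11

Derivation:
Click 1 (4,2) count=1: revealed 1 new [(4,2)] -> total=1
Click 2 (2,1) count=0: revealed 9 new [(1,0) (1,1) (1,2) (2,0) (2,1) (2,2) (3,0) (3,1) (3,2)] -> total=10
Click 3 (0,2) count=1: revealed 1 new [(0,2)] -> total=11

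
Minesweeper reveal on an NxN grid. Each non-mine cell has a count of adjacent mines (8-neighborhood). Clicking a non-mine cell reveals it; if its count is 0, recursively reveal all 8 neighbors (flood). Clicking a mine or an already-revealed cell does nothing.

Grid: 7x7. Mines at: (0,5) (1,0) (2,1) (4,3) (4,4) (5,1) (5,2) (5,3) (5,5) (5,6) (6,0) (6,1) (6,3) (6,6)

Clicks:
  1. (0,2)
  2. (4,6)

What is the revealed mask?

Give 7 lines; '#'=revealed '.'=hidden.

Answer: .####..
.######
..#####
..#####
.....##
.......
.......

Derivation:
Click 1 (0,2) count=0: revealed 22 new [(0,1) (0,2) (0,3) (0,4) (1,1) (1,2) (1,3) (1,4) (1,5) (1,6) (2,2) (2,3) (2,4) (2,5) (2,6) (3,2) (3,3) (3,4) (3,5) (3,6) (4,5) (4,6)] -> total=22
Click 2 (4,6) count=2: revealed 0 new [(none)] -> total=22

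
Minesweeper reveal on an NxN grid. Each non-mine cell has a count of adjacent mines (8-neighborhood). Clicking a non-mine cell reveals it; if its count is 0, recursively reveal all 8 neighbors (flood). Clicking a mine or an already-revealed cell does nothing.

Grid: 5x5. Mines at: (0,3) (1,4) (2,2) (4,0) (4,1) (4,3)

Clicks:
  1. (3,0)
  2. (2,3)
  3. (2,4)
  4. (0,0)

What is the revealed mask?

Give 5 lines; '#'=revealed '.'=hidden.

Click 1 (3,0) count=2: revealed 1 new [(3,0)] -> total=1
Click 2 (2,3) count=2: revealed 1 new [(2,3)] -> total=2
Click 3 (2,4) count=1: revealed 1 new [(2,4)] -> total=3
Click 4 (0,0) count=0: revealed 9 new [(0,0) (0,1) (0,2) (1,0) (1,1) (1,2) (2,0) (2,1) (3,1)] -> total=12

Answer: ###..
###..
##.##
##...
.....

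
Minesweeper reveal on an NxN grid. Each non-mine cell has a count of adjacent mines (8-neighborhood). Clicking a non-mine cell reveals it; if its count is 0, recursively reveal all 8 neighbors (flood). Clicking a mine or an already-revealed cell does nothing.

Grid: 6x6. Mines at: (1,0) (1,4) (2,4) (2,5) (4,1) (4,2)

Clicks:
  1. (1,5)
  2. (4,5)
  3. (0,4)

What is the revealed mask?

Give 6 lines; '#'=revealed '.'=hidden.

Click 1 (1,5) count=3: revealed 1 new [(1,5)] -> total=1
Click 2 (4,5) count=0: revealed 9 new [(3,3) (3,4) (3,5) (4,3) (4,4) (4,5) (5,3) (5,4) (5,5)] -> total=10
Click 3 (0,4) count=1: revealed 1 new [(0,4)] -> total=11

Answer: ....#.
.....#
......
...###
...###
...###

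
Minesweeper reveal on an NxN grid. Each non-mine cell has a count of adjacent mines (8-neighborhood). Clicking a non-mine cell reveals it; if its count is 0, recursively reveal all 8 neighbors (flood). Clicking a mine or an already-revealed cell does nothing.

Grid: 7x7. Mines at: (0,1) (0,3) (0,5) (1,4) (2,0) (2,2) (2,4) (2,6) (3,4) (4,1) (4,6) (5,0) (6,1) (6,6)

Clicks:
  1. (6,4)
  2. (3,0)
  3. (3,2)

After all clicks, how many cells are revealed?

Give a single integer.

Answer: 14

Derivation:
Click 1 (6,4) count=0: revealed 12 new [(4,2) (4,3) (4,4) (4,5) (5,2) (5,3) (5,4) (5,5) (6,2) (6,3) (6,4) (6,5)] -> total=12
Click 2 (3,0) count=2: revealed 1 new [(3,0)] -> total=13
Click 3 (3,2) count=2: revealed 1 new [(3,2)] -> total=14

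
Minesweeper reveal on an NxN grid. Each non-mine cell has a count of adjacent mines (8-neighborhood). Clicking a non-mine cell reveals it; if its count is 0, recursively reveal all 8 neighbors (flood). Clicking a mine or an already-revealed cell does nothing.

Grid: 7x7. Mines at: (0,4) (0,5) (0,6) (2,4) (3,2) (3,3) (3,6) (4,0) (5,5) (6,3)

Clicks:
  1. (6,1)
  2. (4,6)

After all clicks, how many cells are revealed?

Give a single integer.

Answer: 7

Derivation:
Click 1 (6,1) count=0: revealed 6 new [(5,0) (5,1) (5,2) (6,0) (6,1) (6,2)] -> total=6
Click 2 (4,6) count=2: revealed 1 new [(4,6)] -> total=7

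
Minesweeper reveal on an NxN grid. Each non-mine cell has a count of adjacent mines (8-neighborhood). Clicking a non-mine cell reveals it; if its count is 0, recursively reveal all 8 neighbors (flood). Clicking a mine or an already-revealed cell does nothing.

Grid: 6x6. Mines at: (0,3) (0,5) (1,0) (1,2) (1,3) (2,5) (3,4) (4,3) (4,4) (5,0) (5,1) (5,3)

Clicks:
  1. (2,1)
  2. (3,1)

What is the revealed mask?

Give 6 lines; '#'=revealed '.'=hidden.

Answer: ......
......
###...
###...
###...
......

Derivation:
Click 1 (2,1) count=2: revealed 1 new [(2,1)] -> total=1
Click 2 (3,1) count=0: revealed 8 new [(2,0) (2,2) (3,0) (3,1) (3,2) (4,0) (4,1) (4,2)] -> total=9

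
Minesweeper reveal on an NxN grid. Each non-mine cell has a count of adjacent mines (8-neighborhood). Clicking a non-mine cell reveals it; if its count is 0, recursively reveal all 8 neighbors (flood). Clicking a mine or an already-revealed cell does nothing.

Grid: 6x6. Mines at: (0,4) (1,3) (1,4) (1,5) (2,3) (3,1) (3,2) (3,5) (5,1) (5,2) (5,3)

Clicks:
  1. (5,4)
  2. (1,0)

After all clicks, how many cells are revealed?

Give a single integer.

Answer: 10

Derivation:
Click 1 (5,4) count=1: revealed 1 new [(5,4)] -> total=1
Click 2 (1,0) count=0: revealed 9 new [(0,0) (0,1) (0,2) (1,0) (1,1) (1,2) (2,0) (2,1) (2,2)] -> total=10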